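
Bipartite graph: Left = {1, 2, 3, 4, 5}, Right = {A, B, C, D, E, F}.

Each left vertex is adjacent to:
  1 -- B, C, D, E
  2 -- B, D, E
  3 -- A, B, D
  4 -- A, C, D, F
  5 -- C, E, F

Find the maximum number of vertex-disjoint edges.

One maximum matching: 1→C, 2→B, 3→D, 4→F, 5→E.
All 5 left vertices are matched, so no larger matching exists.

5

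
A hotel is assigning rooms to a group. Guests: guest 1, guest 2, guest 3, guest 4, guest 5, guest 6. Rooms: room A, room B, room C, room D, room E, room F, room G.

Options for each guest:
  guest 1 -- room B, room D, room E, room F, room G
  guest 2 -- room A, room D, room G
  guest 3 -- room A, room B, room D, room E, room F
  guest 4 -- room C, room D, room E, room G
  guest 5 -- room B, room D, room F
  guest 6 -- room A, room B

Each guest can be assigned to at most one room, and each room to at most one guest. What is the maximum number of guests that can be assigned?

6

For example, pair guest 1-room D, guest 2-room G, guest 3-room A, guest 4-room E, guest 5-room F, guest 6-room B.
All 6 guests are matched, so no larger matching exists.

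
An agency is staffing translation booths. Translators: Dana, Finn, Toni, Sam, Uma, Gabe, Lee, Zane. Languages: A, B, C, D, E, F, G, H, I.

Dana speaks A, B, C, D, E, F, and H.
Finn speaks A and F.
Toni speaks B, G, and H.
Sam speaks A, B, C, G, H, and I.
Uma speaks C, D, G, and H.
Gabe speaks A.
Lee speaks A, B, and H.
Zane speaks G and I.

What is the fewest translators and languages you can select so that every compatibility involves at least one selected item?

The 8 edges Dana–E, Finn–F, Toni–B, Sam–I, Uma–C, Gabe–A, Lee–H, Zane–G form a matching, so any vertex cover needs at least 8 vertices (one per matched edge).
Conversely {Dana, Finn, Toni, Sam, Uma, Gabe, Lee, Zane} meets every edge and has exactly 8 vertices, so 8 is optimal.

8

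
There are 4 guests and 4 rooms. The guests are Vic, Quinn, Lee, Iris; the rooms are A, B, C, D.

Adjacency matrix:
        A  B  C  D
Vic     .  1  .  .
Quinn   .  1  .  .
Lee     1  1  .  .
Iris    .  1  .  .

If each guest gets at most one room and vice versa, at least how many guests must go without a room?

A valid assignment of size 2: Vic–B, Lee–A.
The set {Vic, Quinn, Iris} has only 1 neighbour ({B}), so by Hall's theorem at most 2 of the 4 guests can be matched.
That matches 2 of the 4, leaving 2 unmatched; no matching can do better.

2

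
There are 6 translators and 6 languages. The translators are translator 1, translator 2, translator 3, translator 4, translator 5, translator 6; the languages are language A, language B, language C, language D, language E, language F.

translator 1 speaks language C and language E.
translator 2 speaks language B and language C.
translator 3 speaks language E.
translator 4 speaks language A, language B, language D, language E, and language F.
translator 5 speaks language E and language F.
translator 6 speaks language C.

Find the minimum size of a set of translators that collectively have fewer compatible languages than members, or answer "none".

3

Take S = {translator 1, translator 3, translator 6}. Its neighbourhood is {language C, language E}, so |N(S)| = 2 < |S| = 3.
Every subset of size less than 3 has at least as many neighbours as members, so 3 is the minimum.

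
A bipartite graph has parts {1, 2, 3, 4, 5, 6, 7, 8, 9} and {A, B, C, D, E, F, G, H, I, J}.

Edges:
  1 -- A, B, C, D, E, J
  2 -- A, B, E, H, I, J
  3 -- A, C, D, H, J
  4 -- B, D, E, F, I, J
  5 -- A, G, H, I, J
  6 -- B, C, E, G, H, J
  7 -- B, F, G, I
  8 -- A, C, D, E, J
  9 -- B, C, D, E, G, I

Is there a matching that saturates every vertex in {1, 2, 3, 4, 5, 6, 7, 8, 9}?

Yes

A valid assignment of size 9: 1-E, 2-B, 3-C, 4-D, 5-J, 6-H, 7-F, 8-A, 9-G.
All 9 left vertices are covered.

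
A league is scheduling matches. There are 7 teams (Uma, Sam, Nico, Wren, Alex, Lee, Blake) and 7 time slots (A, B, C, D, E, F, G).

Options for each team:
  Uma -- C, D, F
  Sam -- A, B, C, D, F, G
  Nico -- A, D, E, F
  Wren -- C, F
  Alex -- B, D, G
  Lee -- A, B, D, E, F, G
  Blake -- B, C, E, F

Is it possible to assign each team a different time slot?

A valid assignment of size 7: Uma–D, Sam–F, Nico–E, Wren–C, Alex–G, Lee–A, Blake–B.
All 7 teams are covered.

Yes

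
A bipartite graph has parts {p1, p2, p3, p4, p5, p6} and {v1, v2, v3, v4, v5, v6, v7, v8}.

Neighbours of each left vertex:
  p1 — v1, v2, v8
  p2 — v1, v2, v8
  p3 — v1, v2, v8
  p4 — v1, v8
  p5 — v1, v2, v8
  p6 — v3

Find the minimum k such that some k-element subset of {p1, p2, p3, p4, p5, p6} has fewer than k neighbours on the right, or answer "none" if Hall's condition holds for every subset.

4

Take S = {p1, p2, p3, p4}. Its neighbourhood is {v1, v2, v8}, so |N(S)| = 3 < |S| = 4.
Every subset of size less than 4 has at least as many neighbours as members, so 4 is the minimum.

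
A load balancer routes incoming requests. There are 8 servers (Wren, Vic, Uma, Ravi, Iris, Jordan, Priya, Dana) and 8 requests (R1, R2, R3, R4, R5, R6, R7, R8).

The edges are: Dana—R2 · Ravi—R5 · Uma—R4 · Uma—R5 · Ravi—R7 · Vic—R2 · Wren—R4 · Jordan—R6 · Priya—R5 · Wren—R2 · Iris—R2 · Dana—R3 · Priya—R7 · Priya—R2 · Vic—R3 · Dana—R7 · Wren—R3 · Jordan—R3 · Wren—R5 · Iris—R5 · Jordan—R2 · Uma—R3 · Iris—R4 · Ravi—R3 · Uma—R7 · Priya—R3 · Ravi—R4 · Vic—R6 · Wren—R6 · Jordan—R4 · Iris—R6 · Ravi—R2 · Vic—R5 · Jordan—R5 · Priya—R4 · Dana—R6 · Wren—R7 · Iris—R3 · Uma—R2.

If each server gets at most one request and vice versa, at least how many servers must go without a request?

A valid assignment of size 6: Wren–R2, Vic–R5, Uma–R7, Ravi–R4, Iris–R3, Jordan–R6.
The set {Wren, Vic, Uma, Ravi, Iris, Jordan, Priya, Dana} has only 6 neighbours ({R2, R3, R4, R5, R6, R7}), so by Hall's theorem at most 6 of the 8 servers can be matched.
That matches 6 of the 8, leaving 2 unmatched; no matching can do better.

2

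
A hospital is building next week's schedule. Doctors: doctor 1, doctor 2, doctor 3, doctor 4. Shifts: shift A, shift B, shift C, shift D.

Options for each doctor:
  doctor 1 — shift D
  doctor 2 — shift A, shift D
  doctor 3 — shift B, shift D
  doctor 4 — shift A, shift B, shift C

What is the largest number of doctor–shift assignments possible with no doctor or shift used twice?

4

A valid assignment of size 4: doctor 1–shift D, doctor 2–shift A, doctor 3–shift B, doctor 4–shift C.
All 4 doctors are matched, so no larger matching exists.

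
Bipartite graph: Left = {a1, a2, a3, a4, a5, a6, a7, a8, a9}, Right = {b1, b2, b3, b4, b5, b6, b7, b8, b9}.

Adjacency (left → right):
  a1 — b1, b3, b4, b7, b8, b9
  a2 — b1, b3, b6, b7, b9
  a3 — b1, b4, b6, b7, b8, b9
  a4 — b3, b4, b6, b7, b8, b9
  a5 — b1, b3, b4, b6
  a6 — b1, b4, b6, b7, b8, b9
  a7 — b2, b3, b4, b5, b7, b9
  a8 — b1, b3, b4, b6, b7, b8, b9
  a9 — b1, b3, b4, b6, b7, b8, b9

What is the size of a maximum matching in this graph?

8

A valid assignment of size 8: a1–b8, a2–b9, a3–b4, a4–b6, a5–b3, a6–b1, a7–b5, a8–b7.
The set {a1, a2, a3, a4, a5, a6, a8, a9} has only 7 neighbours ({b1, b3, b4, b6, b7, b8, b9}), so by Hall's theorem at most 8 of the 9 left vertices can be matched.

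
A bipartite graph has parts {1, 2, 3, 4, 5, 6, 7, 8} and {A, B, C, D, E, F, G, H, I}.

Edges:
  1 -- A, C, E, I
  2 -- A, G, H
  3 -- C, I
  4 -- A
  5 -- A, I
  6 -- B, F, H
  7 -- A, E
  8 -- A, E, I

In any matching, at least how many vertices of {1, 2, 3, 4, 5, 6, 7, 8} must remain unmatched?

2

For example, pair 1-E, 2-G, 3-C, 4-A, 5-I, 6-B.
The set {1, 3, 4, 5, 7, 8} has only 4 neighbours ({A, C, E, I}), so by Hall's theorem at most 6 of the 8 left vertices can be matched.
That matches 6 of the 8, leaving 2 unmatched; no matching can do better.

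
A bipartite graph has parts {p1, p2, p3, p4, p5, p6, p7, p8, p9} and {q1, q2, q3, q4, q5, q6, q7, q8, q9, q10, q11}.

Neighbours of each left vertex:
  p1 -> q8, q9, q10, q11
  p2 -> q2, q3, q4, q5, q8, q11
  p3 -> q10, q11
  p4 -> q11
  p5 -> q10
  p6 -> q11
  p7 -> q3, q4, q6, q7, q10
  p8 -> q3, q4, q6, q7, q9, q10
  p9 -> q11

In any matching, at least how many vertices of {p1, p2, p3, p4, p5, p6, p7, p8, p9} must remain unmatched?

One maximum matching: p1–q8, p2–q4, p3–q10, p4–q11, p7–q6, p8–q9.
The set {p3, p4, p5, p6, p9} has only 2 neighbours ({q10, q11}), so by Hall's theorem at most 6 of the 9 left vertices can be matched.
That matches 6 of the 9, leaving 3 unmatched; no matching can do better.

3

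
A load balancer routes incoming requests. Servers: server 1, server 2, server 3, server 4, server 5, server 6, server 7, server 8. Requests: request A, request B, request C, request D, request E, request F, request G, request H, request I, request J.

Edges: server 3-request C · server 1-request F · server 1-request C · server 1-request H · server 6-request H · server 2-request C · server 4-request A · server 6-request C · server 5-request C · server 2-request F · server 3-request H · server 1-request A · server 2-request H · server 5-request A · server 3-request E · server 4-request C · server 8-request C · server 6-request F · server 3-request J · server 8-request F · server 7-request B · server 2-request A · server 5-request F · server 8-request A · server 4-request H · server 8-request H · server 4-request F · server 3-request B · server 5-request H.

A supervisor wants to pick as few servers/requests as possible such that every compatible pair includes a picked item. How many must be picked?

6

{server 3, server 7, request A, request C, request F, request H} is a vertex cover of size 6: every edge has an endpoint in this set.
No smaller cover exists because server 1–request A, server 2–request C, server 3–request E, server 4–request H, server 5–request F, server 7–request B is a matching of size 6, and a cover must include an endpoint of each of these disjoint edges (König's theorem).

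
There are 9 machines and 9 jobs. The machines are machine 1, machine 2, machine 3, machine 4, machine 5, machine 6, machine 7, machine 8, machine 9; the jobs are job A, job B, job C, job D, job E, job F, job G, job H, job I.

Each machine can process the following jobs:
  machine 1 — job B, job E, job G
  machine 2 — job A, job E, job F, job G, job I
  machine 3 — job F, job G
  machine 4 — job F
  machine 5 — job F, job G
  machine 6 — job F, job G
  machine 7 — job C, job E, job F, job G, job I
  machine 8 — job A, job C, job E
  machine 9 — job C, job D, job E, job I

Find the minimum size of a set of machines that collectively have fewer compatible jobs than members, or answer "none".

3

Take S = {machine 3, machine 4, machine 5}. Its neighbourhood is {job F, job G}, so |N(S)| = 2 < |S| = 3.
Every subset of size less than 3 has at least as many neighbours as members, so 3 is the minimum.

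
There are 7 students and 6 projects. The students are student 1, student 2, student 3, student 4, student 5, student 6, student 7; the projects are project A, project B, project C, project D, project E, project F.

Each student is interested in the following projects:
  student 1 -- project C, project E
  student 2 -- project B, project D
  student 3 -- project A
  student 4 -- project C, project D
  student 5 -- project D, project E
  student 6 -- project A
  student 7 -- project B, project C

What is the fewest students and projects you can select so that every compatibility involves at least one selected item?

5

A maximum matching has 5 edges (e.g. student 1–project C, student 2–project B, student 3–project A, student 4–project D, student 5–project E).
By König's theorem the minimum vertex cover has the same size. One such cover is {project A, project B, project C, project D, project E}.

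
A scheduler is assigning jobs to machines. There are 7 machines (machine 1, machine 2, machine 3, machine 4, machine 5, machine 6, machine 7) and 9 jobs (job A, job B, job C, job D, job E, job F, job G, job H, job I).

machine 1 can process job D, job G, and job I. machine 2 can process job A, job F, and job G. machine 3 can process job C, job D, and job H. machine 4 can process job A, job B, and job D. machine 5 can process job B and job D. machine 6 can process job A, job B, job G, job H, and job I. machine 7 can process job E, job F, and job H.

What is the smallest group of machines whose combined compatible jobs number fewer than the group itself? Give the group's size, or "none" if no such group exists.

A matching saturating every machine exists, for instance machine 1→job I, machine 2→job G, machine 3→job C, machine 4→job A, machine 5→job D, machine 6→job B, machine 7→job H.
By Hall's marriage theorem, this means |N(S)| ≥ |S| for every subset S, so no violating subset exists.

none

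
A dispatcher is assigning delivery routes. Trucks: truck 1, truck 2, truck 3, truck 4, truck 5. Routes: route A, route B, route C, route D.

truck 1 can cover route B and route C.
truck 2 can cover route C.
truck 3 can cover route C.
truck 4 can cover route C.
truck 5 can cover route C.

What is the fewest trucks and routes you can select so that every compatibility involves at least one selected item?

A maximum matching has 2 edges (e.g. truck 1–route B, truck 2–route C).
By König's theorem the minimum vertex cover has the same size. One such cover is {truck 1, route C}.

2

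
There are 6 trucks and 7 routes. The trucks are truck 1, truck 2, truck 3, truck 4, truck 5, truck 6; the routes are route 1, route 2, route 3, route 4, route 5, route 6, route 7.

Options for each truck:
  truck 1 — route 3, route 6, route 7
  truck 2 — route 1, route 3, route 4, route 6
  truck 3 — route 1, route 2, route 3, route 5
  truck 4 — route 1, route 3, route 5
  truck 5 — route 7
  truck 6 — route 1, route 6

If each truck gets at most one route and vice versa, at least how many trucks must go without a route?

0

For example, pair truck 1→route 3, truck 2→route 4, truck 3→route 2, truck 4→route 1, truck 5→route 7, truck 6→route 6.
This saturates every truck, so 6 is the maximum.
That matches 6 of the 6, leaving 0 unmatched; no matching can do better.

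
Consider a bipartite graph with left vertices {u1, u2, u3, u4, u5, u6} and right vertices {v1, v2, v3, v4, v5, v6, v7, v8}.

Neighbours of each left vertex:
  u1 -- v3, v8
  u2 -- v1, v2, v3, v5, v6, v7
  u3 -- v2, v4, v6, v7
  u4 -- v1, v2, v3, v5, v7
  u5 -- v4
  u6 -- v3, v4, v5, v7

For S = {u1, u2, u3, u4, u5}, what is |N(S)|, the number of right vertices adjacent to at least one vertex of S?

8

The union of neighbours of {u1, u2, u3, u4, u5} is {v1, v2, v3, v4, v5, v6, v7, v8}, which has 8 elements.
Since |N(S)| = 8 ≥ |S| = 5, Hall's condition holds for this subset.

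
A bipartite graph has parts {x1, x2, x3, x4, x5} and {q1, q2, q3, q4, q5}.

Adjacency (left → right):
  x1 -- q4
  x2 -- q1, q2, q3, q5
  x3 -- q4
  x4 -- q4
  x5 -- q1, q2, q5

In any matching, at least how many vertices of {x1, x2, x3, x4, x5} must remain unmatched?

One maximum matching: x1–q4, x2–q5, x5–q2.
The set {x1, x3, x4} has only 1 neighbour ({q4}), so by Hall's theorem at most 3 of the 5 left vertices can be matched.
That matches 3 of the 5, leaving 2 unmatched; no matching can do better.

2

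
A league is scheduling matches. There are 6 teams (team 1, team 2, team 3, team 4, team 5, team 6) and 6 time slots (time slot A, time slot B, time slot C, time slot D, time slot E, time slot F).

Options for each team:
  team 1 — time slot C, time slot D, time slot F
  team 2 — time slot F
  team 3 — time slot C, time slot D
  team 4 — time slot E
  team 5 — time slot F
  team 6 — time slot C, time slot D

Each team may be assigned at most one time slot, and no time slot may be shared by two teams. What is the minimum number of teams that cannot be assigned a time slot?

2

A valid assignment of size 4: team 1–time slot C, team 2–time slot F, team 3–time slot D, team 4–time slot E.
The set {team 1, team 2, team 3, team 5, team 6} has only 3 neighbours ({time slot C, time slot D, time slot F}), so by Hall's theorem at most 4 of the 6 teams can be matched.
That matches 4 of the 6, leaving 2 unmatched; no matching can do better.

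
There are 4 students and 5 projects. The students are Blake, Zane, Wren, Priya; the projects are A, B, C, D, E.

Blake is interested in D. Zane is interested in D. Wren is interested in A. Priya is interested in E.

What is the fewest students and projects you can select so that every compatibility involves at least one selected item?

3

The 3 edges Blake–D, Wren–A, Priya–E form a matching, so any vertex cover needs at least 3 vertices (one per matched edge).
Conversely {Wren, Priya, D} meets every edge and has exactly 3 vertices, so 3 is optimal.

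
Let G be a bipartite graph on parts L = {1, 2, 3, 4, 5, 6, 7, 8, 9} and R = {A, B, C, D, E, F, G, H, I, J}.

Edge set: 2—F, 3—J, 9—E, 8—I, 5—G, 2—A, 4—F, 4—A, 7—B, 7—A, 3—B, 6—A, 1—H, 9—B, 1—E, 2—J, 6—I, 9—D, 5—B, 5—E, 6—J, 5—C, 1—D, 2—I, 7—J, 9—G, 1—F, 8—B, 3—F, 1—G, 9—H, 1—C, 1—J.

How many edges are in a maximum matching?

A valid assignment of size 8: 1→E, 2→I, 3→F, 4→A, 5→C, 6→J, 7→B, 9→G.
The set {2, 3, 4, 6, 7, 8} has only 5 neighbours ({A, B, F, I, J}), so by Hall's theorem at most 8 of the 9 left vertices can be matched.

8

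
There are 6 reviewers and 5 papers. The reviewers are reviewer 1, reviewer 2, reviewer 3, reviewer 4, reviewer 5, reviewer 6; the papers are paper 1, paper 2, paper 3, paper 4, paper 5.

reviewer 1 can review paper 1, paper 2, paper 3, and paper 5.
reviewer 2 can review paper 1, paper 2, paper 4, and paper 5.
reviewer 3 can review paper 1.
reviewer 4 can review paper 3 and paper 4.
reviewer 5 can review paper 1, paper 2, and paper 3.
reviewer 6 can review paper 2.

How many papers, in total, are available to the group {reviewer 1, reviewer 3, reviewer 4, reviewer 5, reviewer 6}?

5

The union of neighbours of {reviewer 1, reviewer 3, reviewer 4, reviewer 5, reviewer 6} is {paper 1, paper 2, paper 3, paper 4, paper 5}, which has 5 elements.
Since |N(S)| = 5 ≥ |S| = 5, Hall's condition holds for this subset.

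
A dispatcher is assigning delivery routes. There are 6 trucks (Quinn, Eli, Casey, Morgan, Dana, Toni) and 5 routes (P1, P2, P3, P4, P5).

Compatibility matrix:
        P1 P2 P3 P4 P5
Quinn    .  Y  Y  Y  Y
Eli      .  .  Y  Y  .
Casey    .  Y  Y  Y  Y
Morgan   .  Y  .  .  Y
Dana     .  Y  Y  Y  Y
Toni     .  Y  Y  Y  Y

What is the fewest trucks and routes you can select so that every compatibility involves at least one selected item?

A maximum matching has 4 edges (e.g. Quinn–P2, Eli–P3, Casey–P4, Morgan–P5).
By König's theorem the minimum vertex cover has the same size. One such cover is {P2, P3, P4, P5}.

4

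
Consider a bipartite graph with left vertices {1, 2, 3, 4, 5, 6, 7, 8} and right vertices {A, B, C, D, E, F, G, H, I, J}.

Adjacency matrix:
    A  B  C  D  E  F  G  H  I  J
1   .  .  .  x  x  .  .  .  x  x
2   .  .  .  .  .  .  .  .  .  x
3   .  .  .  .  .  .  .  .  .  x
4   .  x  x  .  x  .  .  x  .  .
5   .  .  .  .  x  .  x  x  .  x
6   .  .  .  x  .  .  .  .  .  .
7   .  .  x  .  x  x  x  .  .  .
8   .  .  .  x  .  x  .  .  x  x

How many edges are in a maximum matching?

7

A valid assignment of size 7: 1→I, 2→J, 4→B, 5→G, 6→D, 7→E, 8→F.
The set {2, 3} has only 1 neighbour ({J}), so by Hall's theorem at most 7 of the 8 left vertices can be matched.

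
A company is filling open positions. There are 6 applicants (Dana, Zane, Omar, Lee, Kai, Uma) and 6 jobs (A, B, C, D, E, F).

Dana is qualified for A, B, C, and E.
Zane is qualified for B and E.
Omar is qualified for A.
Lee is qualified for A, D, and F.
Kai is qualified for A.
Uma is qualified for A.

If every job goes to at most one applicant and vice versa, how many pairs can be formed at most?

One maximum matching: Dana-E, Zane-B, Omar-A, Lee-F.
The set {Omar, Kai, Uma} has only 1 neighbour ({A}), so by Hall's theorem at most 4 of the 6 applicants can be matched.

4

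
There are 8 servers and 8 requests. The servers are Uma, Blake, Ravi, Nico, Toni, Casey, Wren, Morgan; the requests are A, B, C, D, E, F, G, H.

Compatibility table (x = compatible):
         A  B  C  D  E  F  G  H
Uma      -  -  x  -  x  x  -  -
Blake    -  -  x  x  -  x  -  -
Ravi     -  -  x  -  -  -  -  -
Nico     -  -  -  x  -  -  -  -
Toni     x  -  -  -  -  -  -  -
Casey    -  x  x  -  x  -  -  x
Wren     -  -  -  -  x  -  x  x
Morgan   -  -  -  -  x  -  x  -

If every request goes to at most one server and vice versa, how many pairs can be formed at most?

For example, pair Uma–E, Blake–F, Ravi–C, Nico–D, Toni–A, Casey–B, Wren–H, Morgan–G.
All 8 servers are matched, so no larger matching exists.

8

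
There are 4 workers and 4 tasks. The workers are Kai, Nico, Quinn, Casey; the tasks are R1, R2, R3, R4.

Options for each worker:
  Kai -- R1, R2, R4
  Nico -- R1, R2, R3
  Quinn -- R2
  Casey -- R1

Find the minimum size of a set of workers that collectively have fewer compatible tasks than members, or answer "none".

A matching saturating every worker exists, for instance Kai→R4, Nico→R3, Quinn→R2, Casey→R1.
By Hall's marriage theorem, this means |N(S)| ≥ |S| for every subset S, so no violating subset exists.

none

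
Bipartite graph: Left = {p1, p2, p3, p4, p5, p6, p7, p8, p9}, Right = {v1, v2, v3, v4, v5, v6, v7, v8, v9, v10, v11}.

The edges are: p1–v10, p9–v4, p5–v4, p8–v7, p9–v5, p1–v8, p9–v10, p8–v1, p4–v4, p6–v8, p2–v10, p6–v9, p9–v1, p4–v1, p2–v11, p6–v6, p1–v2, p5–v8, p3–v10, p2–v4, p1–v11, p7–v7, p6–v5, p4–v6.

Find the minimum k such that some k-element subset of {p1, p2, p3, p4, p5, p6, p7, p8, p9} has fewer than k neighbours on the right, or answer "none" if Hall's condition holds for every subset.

A matching saturating every left vertex exists, for instance p1→v2, p2→v11, p3→v10, p4→v6, p5→v8, p6→v9, p7→v7, p8→v1, p9→v4.
By Hall's marriage theorem, this means |N(S)| ≥ |S| for every subset S, so no violating subset exists.

none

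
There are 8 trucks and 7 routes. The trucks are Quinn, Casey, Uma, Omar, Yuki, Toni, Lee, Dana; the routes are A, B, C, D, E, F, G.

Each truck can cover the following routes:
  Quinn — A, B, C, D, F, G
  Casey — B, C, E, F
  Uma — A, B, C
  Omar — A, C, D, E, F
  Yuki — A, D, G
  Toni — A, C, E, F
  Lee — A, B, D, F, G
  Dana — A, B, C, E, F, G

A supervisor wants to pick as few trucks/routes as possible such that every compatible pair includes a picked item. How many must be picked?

The 7 edges Quinn–A, Casey–F, Uma–B, Omar–E, Yuki–D, Toni–C, Lee–G form a matching, so any vertex cover needs at least 7 vertices (one per matched edge).
Conversely {A, B, C, D, E, F, G} meets every edge and has exactly 7 vertices, so 7 is optimal.

7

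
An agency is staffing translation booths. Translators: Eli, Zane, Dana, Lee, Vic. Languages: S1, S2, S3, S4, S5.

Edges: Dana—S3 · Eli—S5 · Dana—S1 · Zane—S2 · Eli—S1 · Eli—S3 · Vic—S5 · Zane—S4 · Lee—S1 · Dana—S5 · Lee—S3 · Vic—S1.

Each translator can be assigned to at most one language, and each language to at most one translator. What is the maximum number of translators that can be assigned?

A valid assignment of size 4: Eli-S5, Zane-S2, Dana-S1, Lee-S3.
The set {Eli, Dana, Lee, Vic} has only 3 neighbours ({S1, S3, S5}), so by Hall's theorem at most 4 of the 5 translators can be matched.

4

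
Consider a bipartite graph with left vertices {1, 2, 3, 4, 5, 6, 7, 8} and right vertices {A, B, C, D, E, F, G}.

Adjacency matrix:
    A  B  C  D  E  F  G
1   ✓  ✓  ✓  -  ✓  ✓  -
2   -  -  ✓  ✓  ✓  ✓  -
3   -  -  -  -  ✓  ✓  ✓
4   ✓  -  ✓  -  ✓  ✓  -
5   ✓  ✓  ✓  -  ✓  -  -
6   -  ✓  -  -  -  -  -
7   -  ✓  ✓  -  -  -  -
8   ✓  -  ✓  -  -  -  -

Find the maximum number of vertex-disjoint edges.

A valid assignment of size 7: 1–F, 2–D, 3–G, 4–E, 5–A, 6–B, 7–C.
The set {1, 4, 5, 6, 7, 8} has only 5 neighbours ({A, B, C, E, F}), so by Hall's theorem at most 7 of the 8 left vertices can be matched.

7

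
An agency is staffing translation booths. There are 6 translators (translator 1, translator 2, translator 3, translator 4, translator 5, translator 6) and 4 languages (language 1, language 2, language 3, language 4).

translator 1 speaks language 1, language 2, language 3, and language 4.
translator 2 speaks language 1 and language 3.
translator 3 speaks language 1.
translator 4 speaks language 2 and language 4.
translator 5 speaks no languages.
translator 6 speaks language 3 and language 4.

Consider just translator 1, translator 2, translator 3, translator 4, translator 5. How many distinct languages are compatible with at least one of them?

The union of neighbours of {translator 1, translator 2, translator 3, translator 4, translator 5} is {language 1, language 2, language 3, language 4}, which has 4 elements.
Since |N(S)| = 4 < |S| = 5, Hall's condition fails for this subset.

4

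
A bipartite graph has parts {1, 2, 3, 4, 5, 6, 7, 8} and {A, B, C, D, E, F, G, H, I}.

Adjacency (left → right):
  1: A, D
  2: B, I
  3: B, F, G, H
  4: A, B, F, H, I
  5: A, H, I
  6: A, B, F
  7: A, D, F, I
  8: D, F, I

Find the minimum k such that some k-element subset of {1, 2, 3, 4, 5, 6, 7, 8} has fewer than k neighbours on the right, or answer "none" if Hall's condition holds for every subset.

Take S = {1, 2, 4, 5, 6, 7, 8}. Its neighbourhood is {A, B, D, F, H, I}, so |N(S)| = 6 < |S| = 7.
Every subset of size less than 7 has at least as many neighbours as members, so 7 is the minimum.

7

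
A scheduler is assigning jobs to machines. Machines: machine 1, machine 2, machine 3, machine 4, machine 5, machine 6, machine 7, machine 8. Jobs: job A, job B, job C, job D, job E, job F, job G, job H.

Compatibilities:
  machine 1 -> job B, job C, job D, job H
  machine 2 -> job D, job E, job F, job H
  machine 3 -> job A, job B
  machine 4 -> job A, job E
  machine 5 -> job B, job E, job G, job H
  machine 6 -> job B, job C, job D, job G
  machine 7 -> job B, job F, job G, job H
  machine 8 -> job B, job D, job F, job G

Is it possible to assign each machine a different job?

Yes

One maximum matching: machine 1-job D, machine 2-job H, machine 3-job B, machine 4-job A, machine 5-job E, machine 6-job C, machine 7-job F, machine 8-job G.
Every machine is matched, so this is a perfect matching.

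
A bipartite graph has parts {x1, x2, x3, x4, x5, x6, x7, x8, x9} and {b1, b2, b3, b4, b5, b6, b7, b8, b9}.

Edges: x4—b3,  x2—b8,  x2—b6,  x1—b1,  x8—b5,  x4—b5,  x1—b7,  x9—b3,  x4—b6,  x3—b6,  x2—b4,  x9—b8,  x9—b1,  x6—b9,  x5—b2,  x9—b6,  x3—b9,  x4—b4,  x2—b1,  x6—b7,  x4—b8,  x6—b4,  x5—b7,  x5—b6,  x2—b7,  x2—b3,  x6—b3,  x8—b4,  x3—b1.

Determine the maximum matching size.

For example, pair x1→b1, x2→b8, x3→b9, x4→b5, x5→b6, x6→b7, x8→b4, x9→b3.
The set {x7} has only 0 neighbours (∅), so by Hall's theorem at most 8 of the 9 left vertices can be matched.

8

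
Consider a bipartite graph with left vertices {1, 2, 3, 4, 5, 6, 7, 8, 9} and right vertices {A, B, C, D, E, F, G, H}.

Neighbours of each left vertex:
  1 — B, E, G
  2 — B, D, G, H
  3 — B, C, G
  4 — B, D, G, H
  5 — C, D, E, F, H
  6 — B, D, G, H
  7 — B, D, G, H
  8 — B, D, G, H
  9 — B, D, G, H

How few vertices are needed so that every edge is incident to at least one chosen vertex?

7

The 7 edges 1–E, 2–H, 3–C, 4–D, 5–F, 6–G, 7–B form a matching, so any vertex cover needs at least 7 vertices (one per matched edge).
Conversely {1, 3, 5, B, D, G, H} meets every edge and has exactly 7 vertices, so 7 is optimal.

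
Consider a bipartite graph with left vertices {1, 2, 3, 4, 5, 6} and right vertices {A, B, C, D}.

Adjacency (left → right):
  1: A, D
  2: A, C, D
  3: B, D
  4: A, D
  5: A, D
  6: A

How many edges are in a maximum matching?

4

For example, pair 1→A, 2→C, 3→B, 4→D.
The set {1, 4, 5, 6} has only 2 neighbours ({A, D}), so by Hall's theorem at most 4 of the 6 left vertices can be matched.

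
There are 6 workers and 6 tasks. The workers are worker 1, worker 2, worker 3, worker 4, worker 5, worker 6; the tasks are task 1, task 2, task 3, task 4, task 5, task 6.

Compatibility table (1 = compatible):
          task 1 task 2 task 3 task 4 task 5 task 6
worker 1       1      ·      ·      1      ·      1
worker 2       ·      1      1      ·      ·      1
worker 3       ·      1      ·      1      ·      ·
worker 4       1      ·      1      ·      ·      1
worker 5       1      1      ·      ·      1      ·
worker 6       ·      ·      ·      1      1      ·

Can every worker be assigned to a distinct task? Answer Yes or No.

Yes

For example, pair worker 1→task 1, worker 2→task 6, worker 3→task 4, worker 4→task 3, worker 5→task 2, worker 6→task 5.
All 6 workers are covered.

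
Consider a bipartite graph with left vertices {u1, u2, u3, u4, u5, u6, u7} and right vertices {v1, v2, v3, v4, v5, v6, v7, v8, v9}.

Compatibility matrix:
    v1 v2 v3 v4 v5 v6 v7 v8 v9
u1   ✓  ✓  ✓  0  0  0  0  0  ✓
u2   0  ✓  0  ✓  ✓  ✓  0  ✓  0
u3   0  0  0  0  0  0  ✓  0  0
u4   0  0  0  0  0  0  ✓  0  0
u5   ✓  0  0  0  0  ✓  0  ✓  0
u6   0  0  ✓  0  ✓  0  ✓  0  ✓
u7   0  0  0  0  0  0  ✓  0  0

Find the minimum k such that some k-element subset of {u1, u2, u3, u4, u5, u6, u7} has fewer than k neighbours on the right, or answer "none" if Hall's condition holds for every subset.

Take S = {u3, u4}. Its neighbourhood is {v7}, so |N(S)| = 1 < |S| = 2.
No single vertex violates Hall's condition since each has at least one neighbour, so 2 is the minimum.

2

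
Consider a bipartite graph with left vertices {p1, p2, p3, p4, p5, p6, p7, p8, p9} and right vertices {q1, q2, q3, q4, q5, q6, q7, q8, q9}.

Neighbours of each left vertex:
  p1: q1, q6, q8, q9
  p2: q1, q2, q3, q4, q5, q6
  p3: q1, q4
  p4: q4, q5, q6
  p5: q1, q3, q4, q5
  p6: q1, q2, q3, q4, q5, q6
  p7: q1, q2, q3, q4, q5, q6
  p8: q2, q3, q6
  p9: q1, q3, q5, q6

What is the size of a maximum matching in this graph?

One maximum matching: p1→q8, p2→q2, p3→q1, p4→q5, p5→q3, p6→q6, p7→q4.
The set {p2, p3, p4, p5, p6, p7, p8, p9} has only 6 neighbours ({q1, q2, q3, q4, q5, q6}), so by Hall's theorem at most 7 of the 9 left vertices can be matched.

7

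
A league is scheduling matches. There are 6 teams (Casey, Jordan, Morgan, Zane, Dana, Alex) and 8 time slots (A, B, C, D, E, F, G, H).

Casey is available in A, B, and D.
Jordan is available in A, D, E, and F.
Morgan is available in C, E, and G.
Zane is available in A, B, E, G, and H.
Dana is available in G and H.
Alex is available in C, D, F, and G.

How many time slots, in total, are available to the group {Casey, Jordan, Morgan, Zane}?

The union of neighbours of {Casey, Jordan, Morgan, Zane} is {A, B, C, D, E, F, G, H}, which has 8 elements.
Since |N(S)| = 8 ≥ |S| = 4, Hall's condition holds for this subset.

8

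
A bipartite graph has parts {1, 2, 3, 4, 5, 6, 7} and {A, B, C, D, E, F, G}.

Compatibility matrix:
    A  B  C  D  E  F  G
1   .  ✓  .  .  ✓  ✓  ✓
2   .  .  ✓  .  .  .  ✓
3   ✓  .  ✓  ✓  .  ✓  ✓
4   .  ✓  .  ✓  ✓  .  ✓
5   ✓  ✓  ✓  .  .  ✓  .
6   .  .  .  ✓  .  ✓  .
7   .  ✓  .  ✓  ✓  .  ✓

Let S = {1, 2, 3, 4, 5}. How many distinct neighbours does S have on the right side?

7

The union of neighbours of {1, 2, 3, 4, 5} is {A, B, C, D, E, F, G}, which has 7 elements.
Since |N(S)| = 7 ≥ |S| = 5, Hall's condition holds for this subset.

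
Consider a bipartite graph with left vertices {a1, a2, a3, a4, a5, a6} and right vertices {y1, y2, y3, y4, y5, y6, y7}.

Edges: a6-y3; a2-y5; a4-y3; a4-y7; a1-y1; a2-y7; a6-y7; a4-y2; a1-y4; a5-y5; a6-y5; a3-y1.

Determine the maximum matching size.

One maximum matching: a1–y4, a2–y7, a3–y1, a4–y2, a5–y5, a6–y3.
This saturates every left vertex, so 6 is the maximum.

6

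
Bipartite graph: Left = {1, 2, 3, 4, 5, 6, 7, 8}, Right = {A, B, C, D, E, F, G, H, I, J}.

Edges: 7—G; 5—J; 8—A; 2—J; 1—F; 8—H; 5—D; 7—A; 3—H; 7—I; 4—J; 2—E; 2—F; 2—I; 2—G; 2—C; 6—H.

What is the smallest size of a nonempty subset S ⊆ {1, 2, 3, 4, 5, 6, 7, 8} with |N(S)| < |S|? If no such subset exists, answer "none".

Take S = {3, 6}. Its neighbourhood is {H}, so |N(S)| = 1 < |S| = 2.
No single vertex violates Hall's condition since each has at least one neighbour, so 2 is the minimum.

2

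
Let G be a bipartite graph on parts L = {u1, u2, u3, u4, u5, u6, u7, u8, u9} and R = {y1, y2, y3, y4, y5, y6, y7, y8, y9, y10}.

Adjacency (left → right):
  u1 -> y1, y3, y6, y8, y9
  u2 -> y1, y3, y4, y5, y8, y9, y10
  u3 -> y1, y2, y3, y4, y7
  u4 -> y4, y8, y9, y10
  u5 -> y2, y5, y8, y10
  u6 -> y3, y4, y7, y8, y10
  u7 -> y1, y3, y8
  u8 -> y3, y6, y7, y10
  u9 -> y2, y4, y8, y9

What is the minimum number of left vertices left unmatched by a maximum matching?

0

A valid assignment of size 9: u1→y9, u2→y3, u3→y4, u4→y10, u5→y2, u6→y7, u7→y1, u8→y6, u9→y8.
This saturates every left vertex, so 9 is the maximum.
That matches 9 of the 9, leaving 0 unmatched; no matching can do better.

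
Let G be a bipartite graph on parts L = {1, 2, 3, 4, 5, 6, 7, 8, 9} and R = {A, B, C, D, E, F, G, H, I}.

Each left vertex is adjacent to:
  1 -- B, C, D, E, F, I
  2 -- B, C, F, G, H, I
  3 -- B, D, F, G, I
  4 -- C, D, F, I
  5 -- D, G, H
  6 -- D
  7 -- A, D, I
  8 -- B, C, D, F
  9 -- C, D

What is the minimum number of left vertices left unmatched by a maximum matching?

For example, pair 1–E, 2–G, 3–I, 4–F, 5–H, 6–D, 7–A, 8–B, 9–C.
All 9 left vertices are matched, so no larger matching exists.
That matches 9 of the 9, leaving 0 unmatched; no matching can do better.

0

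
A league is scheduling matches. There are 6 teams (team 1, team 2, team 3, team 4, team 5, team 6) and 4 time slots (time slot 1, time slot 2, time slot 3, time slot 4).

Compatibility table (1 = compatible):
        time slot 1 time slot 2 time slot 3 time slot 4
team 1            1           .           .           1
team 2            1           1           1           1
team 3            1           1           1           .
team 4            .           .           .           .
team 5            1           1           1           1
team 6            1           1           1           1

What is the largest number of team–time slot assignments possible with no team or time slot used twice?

A valid assignment of size 4: team 1-time slot 1, team 2-time slot 2, team 3-time slot 3, team 5-time slot 4.
The set {team 1, team 2, team 3, team 4, team 5, team 6} has only 4 neighbours ({time slot 1, time slot 2, time slot 3, time slot 4}), so by Hall's theorem at most 4 of the 6 teams can be matched.

4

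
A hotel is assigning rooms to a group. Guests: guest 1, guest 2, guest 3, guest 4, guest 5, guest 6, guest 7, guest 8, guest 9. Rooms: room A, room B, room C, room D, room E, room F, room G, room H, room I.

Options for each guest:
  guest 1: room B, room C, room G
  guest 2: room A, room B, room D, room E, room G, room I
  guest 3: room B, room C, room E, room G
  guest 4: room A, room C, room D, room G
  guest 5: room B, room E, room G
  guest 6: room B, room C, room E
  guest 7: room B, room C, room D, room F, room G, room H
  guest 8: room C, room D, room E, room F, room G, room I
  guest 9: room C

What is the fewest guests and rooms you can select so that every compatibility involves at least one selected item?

8

The 8 edges guest 1–room C, guest 2–room D, guest 3–room G, guest 4–room A, guest 5–room B, guest 6–room E, guest 7–room F, guest 8–room I form a matching, so any vertex cover needs at least 8 vertices (one per matched edge).
Conversely {guest 2, guest 4, guest 7, guest 8, room B, room C, room E, room G} meets every edge and has exactly 8 vertices, so 8 is optimal.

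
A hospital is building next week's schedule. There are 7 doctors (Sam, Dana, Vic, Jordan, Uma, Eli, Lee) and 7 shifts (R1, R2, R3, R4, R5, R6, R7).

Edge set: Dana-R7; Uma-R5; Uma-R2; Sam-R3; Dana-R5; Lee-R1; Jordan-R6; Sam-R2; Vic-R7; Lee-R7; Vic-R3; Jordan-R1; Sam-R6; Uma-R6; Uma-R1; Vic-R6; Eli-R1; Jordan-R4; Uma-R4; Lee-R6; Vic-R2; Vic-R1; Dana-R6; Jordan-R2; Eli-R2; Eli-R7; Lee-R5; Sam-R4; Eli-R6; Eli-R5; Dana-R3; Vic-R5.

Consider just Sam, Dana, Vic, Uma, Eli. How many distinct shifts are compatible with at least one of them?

7

The union of neighbours of {Sam, Dana, Vic, Uma, Eli} is {R1, R2, R3, R4, R5, R6, R7}, which has 7 elements.
Since |N(S)| = 7 ≥ |S| = 5, Hall's condition holds for this subset.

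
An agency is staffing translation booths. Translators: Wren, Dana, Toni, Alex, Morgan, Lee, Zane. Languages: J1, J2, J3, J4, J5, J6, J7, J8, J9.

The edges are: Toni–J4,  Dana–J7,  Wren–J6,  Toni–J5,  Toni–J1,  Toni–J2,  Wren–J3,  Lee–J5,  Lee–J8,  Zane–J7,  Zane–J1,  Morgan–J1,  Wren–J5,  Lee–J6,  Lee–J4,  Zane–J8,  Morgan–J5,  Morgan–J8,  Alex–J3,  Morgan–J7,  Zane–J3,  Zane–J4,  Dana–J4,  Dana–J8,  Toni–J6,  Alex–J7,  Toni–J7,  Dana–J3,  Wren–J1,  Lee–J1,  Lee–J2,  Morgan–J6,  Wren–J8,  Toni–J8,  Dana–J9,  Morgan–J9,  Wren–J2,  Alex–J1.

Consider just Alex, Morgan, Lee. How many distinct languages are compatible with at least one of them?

The union of neighbours of {Alex, Morgan, Lee} is {J1, J2, J3, J4, J5, J6, J7, J8, J9}, which has 9 elements.
Since |N(S)| = 9 ≥ |S| = 3, Hall's condition holds for this subset.

9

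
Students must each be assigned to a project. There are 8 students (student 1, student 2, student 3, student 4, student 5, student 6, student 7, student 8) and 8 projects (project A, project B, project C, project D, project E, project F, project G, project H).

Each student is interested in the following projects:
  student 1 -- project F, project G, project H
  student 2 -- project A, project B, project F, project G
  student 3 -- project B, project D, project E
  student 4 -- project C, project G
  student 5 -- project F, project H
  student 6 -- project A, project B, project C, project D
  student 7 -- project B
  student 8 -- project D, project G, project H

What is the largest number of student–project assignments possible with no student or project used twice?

A valid assignment of size 8: student 1→project G, student 2→project A, student 3→project E, student 4→project C, student 5→project F, student 6→project D, student 7→project B, student 8→project H.
This saturates every student, so 8 is the maximum.

8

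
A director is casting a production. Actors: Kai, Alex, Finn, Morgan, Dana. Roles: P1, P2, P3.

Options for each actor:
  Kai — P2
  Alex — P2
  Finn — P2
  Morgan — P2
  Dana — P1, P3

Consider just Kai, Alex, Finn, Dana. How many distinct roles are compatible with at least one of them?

3

The union of neighbours of {Kai, Alex, Finn, Dana} is {P1, P2, P3}, which has 3 elements.
Since |N(S)| = 3 < |S| = 4, Hall's condition fails for this subset.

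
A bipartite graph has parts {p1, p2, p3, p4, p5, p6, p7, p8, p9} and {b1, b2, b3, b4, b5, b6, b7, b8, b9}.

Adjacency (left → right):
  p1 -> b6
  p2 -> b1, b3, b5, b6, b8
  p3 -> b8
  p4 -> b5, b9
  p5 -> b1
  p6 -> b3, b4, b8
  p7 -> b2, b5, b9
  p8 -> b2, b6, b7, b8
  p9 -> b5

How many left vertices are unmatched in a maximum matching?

A valid assignment of size 9: p1→b6, p2→b3, p3→b8, p4→b9, p5→b1, p6→b4, p7→b2, p8→b7, p9→b5.
All 9 left vertices are matched, so no larger matching exists.
That matches 9 of the 9, leaving 0 unmatched; no matching can do better.

0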